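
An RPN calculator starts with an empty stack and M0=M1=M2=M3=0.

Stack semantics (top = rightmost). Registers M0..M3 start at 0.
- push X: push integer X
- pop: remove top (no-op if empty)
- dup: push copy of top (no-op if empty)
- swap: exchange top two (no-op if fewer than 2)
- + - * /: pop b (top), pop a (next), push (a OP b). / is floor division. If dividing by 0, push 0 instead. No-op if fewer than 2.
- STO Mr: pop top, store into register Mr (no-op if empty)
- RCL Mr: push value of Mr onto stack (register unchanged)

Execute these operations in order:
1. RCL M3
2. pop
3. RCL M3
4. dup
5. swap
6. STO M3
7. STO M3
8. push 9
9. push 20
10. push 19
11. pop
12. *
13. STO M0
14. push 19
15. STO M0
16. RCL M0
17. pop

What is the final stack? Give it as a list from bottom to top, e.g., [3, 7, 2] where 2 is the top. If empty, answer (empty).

Answer: (empty)

Derivation:
After op 1 (RCL M3): stack=[0] mem=[0,0,0,0]
After op 2 (pop): stack=[empty] mem=[0,0,0,0]
After op 3 (RCL M3): stack=[0] mem=[0,0,0,0]
After op 4 (dup): stack=[0,0] mem=[0,0,0,0]
After op 5 (swap): stack=[0,0] mem=[0,0,0,0]
After op 6 (STO M3): stack=[0] mem=[0,0,0,0]
After op 7 (STO M3): stack=[empty] mem=[0,0,0,0]
After op 8 (push 9): stack=[9] mem=[0,0,0,0]
After op 9 (push 20): stack=[9,20] mem=[0,0,0,0]
After op 10 (push 19): stack=[9,20,19] mem=[0,0,0,0]
After op 11 (pop): stack=[9,20] mem=[0,0,0,0]
After op 12 (*): stack=[180] mem=[0,0,0,0]
After op 13 (STO M0): stack=[empty] mem=[180,0,0,0]
After op 14 (push 19): stack=[19] mem=[180,0,0,0]
After op 15 (STO M0): stack=[empty] mem=[19,0,0,0]
After op 16 (RCL M0): stack=[19] mem=[19,0,0,0]
After op 17 (pop): stack=[empty] mem=[19,0,0,0]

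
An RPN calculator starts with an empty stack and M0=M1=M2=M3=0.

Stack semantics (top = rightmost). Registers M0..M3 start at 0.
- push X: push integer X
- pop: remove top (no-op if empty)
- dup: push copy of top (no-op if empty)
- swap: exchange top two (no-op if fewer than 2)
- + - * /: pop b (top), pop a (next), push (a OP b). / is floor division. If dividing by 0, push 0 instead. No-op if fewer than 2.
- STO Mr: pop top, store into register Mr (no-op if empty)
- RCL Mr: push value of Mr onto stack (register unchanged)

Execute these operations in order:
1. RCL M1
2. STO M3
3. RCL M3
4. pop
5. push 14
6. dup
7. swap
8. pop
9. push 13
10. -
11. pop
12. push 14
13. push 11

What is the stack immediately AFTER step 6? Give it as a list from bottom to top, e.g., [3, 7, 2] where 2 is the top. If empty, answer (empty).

After op 1 (RCL M1): stack=[0] mem=[0,0,0,0]
After op 2 (STO M3): stack=[empty] mem=[0,0,0,0]
After op 3 (RCL M3): stack=[0] mem=[0,0,0,0]
After op 4 (pop): stack=[empty] mem=[0,0,0,0]
After op 5 (push 14): stack=[14] mem=[0,0,0,0]
After op 6 (dup): stack=[14,14] mem=[0,0,0,0]

[14, 14]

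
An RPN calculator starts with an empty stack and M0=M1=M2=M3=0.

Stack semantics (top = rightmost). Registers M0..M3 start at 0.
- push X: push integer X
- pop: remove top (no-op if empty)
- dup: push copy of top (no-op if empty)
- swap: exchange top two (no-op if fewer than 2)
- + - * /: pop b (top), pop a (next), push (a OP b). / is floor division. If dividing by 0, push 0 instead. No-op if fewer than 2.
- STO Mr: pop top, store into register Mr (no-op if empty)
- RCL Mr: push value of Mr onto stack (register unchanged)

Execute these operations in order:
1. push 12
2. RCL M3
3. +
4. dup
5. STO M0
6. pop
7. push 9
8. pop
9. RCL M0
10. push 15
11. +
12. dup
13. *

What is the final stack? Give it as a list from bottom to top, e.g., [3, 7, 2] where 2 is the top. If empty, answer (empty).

After op 1 (push 12): stack=[12] mem=[0,0,0,0]
After op 2 (RCL M3): stack=[12,0] mem=[0,0,0,0]
After op 3 (+): stack=[12] mem=[0,0,0,0]
After op 4 (dup): stack=[12,12] mem=[0,0,0,0]
After op 5 (STO M0): stack=[12] mem=[12,0,0,0]
After op 6 (pop): stack=[empty] mem=[12,0,0,0]
After op 7 (push 9): stack=[9] mem=[12,0,0,0]
After op 8 (pop): stack=[empty] mem=[12,0,0,0]
After op 9 (RCL M0): stack=[12] mem=[12,0,0,0]
After op 10 (push 15): stack=[12,15] mem=[12,0,0,0]
After op 11 (+): stack=[27] mem=[12,0,0,0]
After op 12 (dup): stack=[27,27] mem=[12,0,0,0]
After op 13 (*): stack=[729] mem=[12,0,0,0]

Answer: [729]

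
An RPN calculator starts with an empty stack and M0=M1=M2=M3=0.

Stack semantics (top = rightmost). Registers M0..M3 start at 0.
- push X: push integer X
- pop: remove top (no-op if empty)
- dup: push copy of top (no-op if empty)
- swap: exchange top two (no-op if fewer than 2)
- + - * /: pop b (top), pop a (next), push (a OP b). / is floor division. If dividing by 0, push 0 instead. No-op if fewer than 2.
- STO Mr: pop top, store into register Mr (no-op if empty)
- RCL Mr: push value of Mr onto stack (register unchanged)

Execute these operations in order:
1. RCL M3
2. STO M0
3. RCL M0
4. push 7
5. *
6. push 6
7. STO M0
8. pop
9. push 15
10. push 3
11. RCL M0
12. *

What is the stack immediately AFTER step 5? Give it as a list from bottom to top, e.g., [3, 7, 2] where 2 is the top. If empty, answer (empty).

After op 1 (RCL M3): stack=[0] mem=[0,0,0,0]
After op 2 (STO M0): stack=[empty] mem=[0,0,0,0]
After op 3 (RCL M0): stack=[0] mem=[0,0,0,0]
After op 4 (push 7): stack=[0,7] mem=[0,0,0,0]
After op 5 (*): stack=[0] mem=[0,0,0,0]

[0]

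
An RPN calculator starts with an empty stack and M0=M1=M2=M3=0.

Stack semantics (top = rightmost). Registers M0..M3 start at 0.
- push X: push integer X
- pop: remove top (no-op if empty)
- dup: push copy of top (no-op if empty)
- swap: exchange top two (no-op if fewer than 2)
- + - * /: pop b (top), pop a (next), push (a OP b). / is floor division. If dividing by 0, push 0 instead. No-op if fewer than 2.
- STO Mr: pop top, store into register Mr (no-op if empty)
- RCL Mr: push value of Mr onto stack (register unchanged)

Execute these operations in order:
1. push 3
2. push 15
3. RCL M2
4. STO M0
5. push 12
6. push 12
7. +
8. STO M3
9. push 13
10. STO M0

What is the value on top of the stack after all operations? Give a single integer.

After op 1 (push 3): stack=[3] mem=[0,0,0,0]
After op 2 (push 15): stack=[3,15] mem=[0,0,0,0]
After op 3 (RCL M2): stack=[3,15,0] mem=[0,0,0,0]
After op 4 (STO M0): stack=[3,15] mem=[0,0,0,0]
After op 5 (push 12): stack=[3,15,12] mem=[0,0,0,0]
After op 6 (push 12): stack=[3,15,12,12] mem=[0,0,0,0]
After op 7 (+): stack=[3,15,24] mem=[0,0,0,0]
After op 8 (STO M3): stack=[3,15] mem=[0,0,0,24]
After op 9 (push 13): stack=[3,15,13] mem=[0,0,0,24]
After op 10 (STO M0): stack=[3,15] mem=[13,0,0,24]

Answer: 15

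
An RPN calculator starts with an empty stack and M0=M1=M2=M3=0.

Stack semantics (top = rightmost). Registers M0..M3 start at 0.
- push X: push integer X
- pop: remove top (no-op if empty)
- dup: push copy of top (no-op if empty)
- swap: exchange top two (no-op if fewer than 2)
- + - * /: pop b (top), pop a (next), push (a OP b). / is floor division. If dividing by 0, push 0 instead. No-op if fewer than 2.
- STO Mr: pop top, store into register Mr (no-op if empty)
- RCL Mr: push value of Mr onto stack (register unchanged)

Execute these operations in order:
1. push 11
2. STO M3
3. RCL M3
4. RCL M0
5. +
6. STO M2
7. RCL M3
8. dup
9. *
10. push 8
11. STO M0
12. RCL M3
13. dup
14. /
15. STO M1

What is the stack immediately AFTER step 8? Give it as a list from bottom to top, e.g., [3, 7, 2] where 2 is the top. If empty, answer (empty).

After op 1 (push 11): stack=[11] mem=[0,0,0,0]
After op 2 (STO M3): stack=[empty] mem=[0,0,0,11]
After op 3 (RCL M3): stack=[11] mem=[0,0,0,11]
After op 4 (RCL M0): stack=[11,0] mem=[0,0,0,11]
After op 5 (+): stack=[11] mem=[0,0,0,11]
After op 6 (STO M2): stack=[empty] mem=[0,0,11,11]
After op 7 (RCL M3): stack=[11] mem=[0,0,11,11]
After op 8 (dup): stack=[11,11] mem=[0,0,11,11]

[11, 11]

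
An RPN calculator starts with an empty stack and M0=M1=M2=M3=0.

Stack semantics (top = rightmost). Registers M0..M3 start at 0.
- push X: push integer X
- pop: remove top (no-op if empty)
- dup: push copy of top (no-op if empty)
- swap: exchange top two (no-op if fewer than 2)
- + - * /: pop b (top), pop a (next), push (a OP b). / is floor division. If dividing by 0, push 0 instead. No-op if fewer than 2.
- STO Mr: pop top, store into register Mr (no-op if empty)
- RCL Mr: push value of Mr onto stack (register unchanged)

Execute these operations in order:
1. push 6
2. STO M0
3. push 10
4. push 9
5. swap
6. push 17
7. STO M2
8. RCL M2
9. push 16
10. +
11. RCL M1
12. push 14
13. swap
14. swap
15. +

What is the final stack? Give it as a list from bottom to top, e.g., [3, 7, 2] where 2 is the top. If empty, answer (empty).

Answer: [9, 10, 33, 14]

Derivation:
After op 1 (push 6): stack=[6] mem=[0,0,0,0]
After op 2 (STO M0): stack=[empty] mem=[6,0,0,0]
After op 3 (push 10): stack=[10] mem=[6,0,0,0]
After op 4 (push 9): stack=[10,9] mem=[6,0,0,0]
After op 5 (swap): stack=[9,10] mem=[6,0,0,0]
After op 6 (push 17): stack=[9,10,17] mem=[6,0,0,0]
After op 7 (STO M2): stack=[9,10] mem=[6,0,17,0]
After op 8 (RCL M2): stack=[9,10,17] mem=[6,0,17,0]
After op 9 (push 16): stack=[9,10,17,16] mem=[6,0,17,0]
After op 10 (+): stack=[9,10,33] mem=[6,0,17,0]
After op 11 (RCL M1): stack=[9,10,33,0] mem=[6,0,17,0]
After op 12 (push 14): stack=[9,10,33,0,14] mem=[6,0,17,0]
After op 13 (swap): stack=[9,10,33,14,0] mem=[6,0,17,0]
After op 14 (swap): stack=[9,10,33,0,14] mem=[6,0,17,0]
After op 15 (+): stack=[9,10,33,14] mem=[6,0,17,0]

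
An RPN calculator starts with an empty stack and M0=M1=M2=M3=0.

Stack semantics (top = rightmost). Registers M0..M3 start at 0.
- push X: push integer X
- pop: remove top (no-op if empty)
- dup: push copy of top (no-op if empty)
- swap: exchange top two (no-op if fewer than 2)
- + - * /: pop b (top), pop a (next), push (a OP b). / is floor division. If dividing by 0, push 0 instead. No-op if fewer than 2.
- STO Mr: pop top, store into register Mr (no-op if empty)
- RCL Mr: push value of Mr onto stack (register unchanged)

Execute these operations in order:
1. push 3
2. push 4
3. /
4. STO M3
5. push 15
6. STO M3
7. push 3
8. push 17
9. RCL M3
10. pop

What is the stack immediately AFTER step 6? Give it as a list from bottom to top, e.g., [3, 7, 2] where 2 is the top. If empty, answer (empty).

After op 1 (push 3): stack=[3] mem=[0,0,0,0]
After op 2 (push 4): stack=[3,4] mem=[0,0,0,0]
After op 3 (/): stack=[0] mem=[0,0,0,0]
After op 4 (STO M3): stack=[empty] mem=[0,0,0,0]
After op 5 (push 15): stack=[15] mem=[0,0,0,0]
After op 6 (STO M3): stack=[empty] mem=[0,0,0,15]

(empty)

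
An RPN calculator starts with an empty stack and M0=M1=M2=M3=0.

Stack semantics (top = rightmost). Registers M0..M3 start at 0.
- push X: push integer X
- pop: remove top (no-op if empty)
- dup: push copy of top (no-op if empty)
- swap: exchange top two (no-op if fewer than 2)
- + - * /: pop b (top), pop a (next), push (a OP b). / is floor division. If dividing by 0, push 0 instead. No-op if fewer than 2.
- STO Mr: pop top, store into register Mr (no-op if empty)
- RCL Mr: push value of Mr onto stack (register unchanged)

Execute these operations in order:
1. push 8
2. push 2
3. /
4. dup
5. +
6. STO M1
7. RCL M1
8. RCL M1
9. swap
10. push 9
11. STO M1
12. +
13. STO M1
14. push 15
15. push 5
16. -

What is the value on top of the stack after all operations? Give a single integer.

Answer: 10

Derivation:
After op 1 (push 8): stack=[8] mem=[0,0,0,0]
After op 2 (push 2): stack=[8,2] mem=[0,0,0,0]
After op 3 (/): stack=[4] mem=[0,0,0,0]
After op 4 (dup): stack=[4,4] mem=[0,0,0,0]
After op 5 (+): stack=[8] mem=[0,0,0,0]
After op 6 (STO M1): stack=[empty] mem=[0,8,0,0]
After op 7 (RCL M1): stack=[8] mem=[0,8,0,0]
After op 8 (RCL M1): stack=[8,8] mem=[0,8,0,0]
After op 9 (swap): stack=[8,8] mem=[0,8,0,0]
After op 10 (push 9): stack=[8,8,9] mem=[0,8,0,0]
After op 11 (STO M1): stack=[8,8] mem=[0,9,0,0]
After op 12 (+): stack=[16] mem=[0,9,0,0]
After op 13 (STO M1): stack=[empty] mem=[0,16,0,0]
After op 14 (push 15): stack=[15] mem=[0,16,0,0]
After op 15 (push 5): stack=[15,5] mem=[0,16,0,0]
After op 16 (-): stack=[10] mem=[0,16,0,0]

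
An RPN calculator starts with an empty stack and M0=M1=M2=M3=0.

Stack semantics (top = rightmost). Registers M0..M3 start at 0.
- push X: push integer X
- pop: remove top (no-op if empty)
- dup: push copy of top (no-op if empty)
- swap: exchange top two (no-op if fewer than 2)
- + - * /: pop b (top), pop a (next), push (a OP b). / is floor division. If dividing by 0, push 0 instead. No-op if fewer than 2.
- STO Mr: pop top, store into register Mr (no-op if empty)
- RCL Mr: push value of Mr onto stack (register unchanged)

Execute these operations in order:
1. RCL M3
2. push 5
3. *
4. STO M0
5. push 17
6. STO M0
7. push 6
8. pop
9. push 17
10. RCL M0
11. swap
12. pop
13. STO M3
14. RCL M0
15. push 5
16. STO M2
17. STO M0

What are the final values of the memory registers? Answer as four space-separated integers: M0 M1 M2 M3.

Answer: 17 0 5 17

Derivation:
After op 1 (RCL M3): stack=[0] mem=[0,0,0,0]
After op 2 (push 5): stack=[0,5] mem=[0,0,0,0]
After op 3 (*): stack=[0] mem=[0,0,0,0]
After op 4 (STO M0): stack=[empty] mem=[0,0,0,0]
After op 5 (push 17): stack=[17] mem=[0,0,0,0]
After op 6 (STO M0): stack=[empty] mem=[17,0,0,0]
After op 7 (push 6): stack=[6] mem=[17,0,0,0]
After op 8 (pop): stack=[empty] mem=[17,0,0,0]
After op 9 (push 17): stack=[17] mem=[17,0,0,0]
After op 10 (RCL M0): stack=[17,17] mem=[17,0,0,0]
After op 11 (swap): stack=[17,17] mem=[17,0,0,0]
After op 12 (pop): stack=[17] mem=[17,0,0,0]
After op 13 (STO M3): stack=[empty] mem=[17,0,0,17]
After op 14 (RCL M0): stack=[17] mem=[17,0,0,17]
After op 15 (push 5): stack=[17,5] mem=[17,0,0,17]
After op 16 (STO M2): stack=[17] mem=[17,0,5,17]
After op 17 (STO M0): stack=[empty] mem=[17,0,5,17]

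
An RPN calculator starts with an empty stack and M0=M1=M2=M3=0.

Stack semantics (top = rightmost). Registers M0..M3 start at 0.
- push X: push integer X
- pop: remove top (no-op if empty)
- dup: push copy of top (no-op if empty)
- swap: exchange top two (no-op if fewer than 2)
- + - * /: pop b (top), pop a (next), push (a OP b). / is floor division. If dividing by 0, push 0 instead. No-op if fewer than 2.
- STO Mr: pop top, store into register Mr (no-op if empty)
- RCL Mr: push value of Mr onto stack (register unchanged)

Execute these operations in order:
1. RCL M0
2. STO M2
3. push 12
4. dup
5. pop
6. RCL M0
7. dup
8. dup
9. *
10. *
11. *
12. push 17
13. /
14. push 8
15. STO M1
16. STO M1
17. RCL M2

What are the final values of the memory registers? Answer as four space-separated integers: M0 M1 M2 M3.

After op 1 (RCL M0): stack=[0] mem=[0,0,0,0]
After op 2 (STO M2): stack=[empty] mem=[0,0,0,0]
After op 3 (push 12): stack=[12] mem=[0,0,0,0]
After op 4 (dup): stack=[12,12] mem=[0,0,0,0]
After op 5 (pop): stack=[12] mem=[0,0,0,0]
After op 6 (RCL M0): stack=[12,0] mem=[0,0,0,0]
After op 7 (dup): stack=[12,0,0] mem=[0,0,0,0]
After op 8 (dup): stack=[12,0,0,0] mem=[0,0,0,0]
After op 9 (*): stack=[12,0,0] mem=[0,0,0,0]
After op 10 (*): stack=[12,0] mem=[0,0,0,0]
After op 11 (*): stack=[0] mem=[0,0,0,0]
After op 12 (push 17): stack=[0,17] mem=[0,0,0,0]
After op 13 (/): stack=[0] mem=[0,0,0,0]
After op 14 (push 8): stack=[0,8] mem=[0,0,0,0]
After op 15 (STO M1): stack=[0] mem=[0,8,0,0]
After op 16 (STO M1): stack=[empty] mem=[0,0,0,0]
After op 17 (RCL M2): stack=[0] mem=[0,0,0,0]

Answer: 0 0 0 0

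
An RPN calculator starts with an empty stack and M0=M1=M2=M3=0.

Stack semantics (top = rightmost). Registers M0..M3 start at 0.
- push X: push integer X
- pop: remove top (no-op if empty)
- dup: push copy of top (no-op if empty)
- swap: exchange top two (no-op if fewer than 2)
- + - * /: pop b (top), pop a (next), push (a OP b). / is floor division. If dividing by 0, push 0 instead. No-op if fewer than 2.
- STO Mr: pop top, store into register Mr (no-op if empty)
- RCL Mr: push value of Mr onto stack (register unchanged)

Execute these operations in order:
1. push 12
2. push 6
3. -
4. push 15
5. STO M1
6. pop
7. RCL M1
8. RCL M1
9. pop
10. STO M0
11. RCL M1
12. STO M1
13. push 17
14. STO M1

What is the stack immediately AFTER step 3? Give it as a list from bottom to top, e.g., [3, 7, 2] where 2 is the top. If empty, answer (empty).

After op 1 (push 12): stack=[12] mem=[0,0,0,0]
After op 2 (push 6): stack=[12,6] mem=[0,0,0,0]
After op 3 (-): stack=[6] mem=[0,0,0,0]

[6]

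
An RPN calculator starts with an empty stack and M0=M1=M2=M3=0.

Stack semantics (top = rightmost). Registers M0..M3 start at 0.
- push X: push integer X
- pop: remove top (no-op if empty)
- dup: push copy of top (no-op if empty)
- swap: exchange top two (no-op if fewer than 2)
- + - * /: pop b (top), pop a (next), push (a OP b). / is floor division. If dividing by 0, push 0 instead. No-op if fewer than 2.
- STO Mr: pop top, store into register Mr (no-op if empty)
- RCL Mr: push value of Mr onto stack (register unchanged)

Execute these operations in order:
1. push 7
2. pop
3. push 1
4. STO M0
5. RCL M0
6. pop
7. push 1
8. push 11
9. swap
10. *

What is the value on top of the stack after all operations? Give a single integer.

Answer: 11

Derivation:
After op 1 (push 7): stack=[7] mem=[0,0,0,0]
After op 2 (pop): stack=[empty] mem=[0,0,0,0]
After op 3 (push 1): stack=[1] mem=[0,0,0,0]
After op 4 (STO M0): stack=[empty] mem=[1,0,0,0]
After op 5 (RCL M0): stack=[1] mem=[1,0,0,0]
After op 6 (pop): stack=[empty] mem=[1,0,0,0]
After op 7 (push 1): stack=[1] mem=[1,0,0,0]
After op 8 (push 11): stack=[1,11] mem=[1,0,0,0]
After op 9 (swap): stack=[11,1] mem=[1,0,0,0]
After op 10 (*): stack=[11] mem=[1,0,0,0]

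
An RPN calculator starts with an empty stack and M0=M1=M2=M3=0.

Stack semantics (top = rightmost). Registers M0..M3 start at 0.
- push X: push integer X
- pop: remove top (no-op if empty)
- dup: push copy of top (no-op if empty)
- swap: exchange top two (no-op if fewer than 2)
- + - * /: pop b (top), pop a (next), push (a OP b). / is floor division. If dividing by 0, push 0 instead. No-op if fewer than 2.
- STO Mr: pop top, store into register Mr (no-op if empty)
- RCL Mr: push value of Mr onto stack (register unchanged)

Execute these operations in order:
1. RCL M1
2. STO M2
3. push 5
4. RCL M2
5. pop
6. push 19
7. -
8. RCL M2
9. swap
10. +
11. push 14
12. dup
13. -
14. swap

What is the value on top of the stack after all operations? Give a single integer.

Answer: -14

Derivation:
After op 1 (RCL M1): stack=[0] mem=[0,0,0,0]
After op 2 (STO M2): stack=[empty] mem=[0,0,0,0]
After op 3 (push 5): stack=[5] mem=[0,0,0,0]
After op 4 (RCL M2): stack=[5,0] mem=[0,0,0,0]
After op 5 (pop): stack=[5] mem=[0,0,0,0]
After op 6 (push 19): stack=[5,19] mem=[0,0,0,0]
After op 7 (-): stack=[-14] mem=[0,0,0,0]
After op 8 (RCL M2): stack=[-14,0] mem=[0,0,0,0]
After op 9 (swap): stack=[0,-14] mem=[0,0,0,0]
After op 10 (+): stack=[-14] mem=[0,0,0,0]
After op 11 (push 14): stack=[-14,14] mem=[0,0,0,0]
After op 12 (dup): stack=[-14,14,14] mem=[0,0,0,0]
After op 13 (-): stack=[-14,0] mem=[0,0,0,0]
After op 14 (swap): stack=[0,-14] mem=[0,0,0,0]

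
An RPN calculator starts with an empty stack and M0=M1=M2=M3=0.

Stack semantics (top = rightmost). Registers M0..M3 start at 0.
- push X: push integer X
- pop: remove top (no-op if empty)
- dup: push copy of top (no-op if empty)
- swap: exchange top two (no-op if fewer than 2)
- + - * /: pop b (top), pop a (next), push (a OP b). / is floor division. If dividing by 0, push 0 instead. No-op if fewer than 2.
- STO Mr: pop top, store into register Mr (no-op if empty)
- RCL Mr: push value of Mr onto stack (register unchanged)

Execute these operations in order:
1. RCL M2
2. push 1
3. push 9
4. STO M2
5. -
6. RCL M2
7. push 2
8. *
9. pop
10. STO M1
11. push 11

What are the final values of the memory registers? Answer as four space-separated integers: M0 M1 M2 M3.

Answer: 0 -1 9 0

Derivation:
After op 1 (RCL M2): stack=[0] mem=[0,0,0,0]
After op 2 (push 1): stack=[0,1] mem=[0,0,0,0]
After op 3 (push 9): stack=[0,1,9] mem=[0,0,0,0]
After op 4 (STO M2): stack=[0,1] mem=[0,0,9,0]
After op 5 (-): stack=[-1] mem=[0,0,9,0]
After op 6 (RCL M2): stack=[-1,9] mem=[0,0,9,0]
After op 7 (push 2): stack=[-1,9,2] mem=[0,0,9,0]
After op 8 (*): stack=[-1,18] mem=[0,0,9,0]
After op 9 (pop): stack=[-1] mem=[0,0,9,0]
After op 10 (STO M1): stack=[empty] mem=[0,-1,9,0]
After op 11 (push 11): stack=[11] mem=[0,-1,9,0]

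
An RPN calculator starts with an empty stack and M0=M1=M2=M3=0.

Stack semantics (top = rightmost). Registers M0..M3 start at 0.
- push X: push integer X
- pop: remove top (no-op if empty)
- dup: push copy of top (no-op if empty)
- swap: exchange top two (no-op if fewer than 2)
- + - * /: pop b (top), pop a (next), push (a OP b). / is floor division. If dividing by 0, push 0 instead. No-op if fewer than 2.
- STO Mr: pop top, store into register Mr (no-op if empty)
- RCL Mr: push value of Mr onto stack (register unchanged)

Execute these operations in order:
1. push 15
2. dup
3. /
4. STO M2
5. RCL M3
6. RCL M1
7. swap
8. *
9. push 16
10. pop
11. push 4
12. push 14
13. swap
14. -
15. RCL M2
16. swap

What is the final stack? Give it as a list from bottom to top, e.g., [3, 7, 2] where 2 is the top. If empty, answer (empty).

Answer: [0, 1, 10]

Derivation:
After op 1 (push 15): stack=[15] mem=[0,0,0,0]
After op 2 (dup): stack=[15,15] mem=[0,0,0,0]
After op 3 (/): stack=[1] mem=[0,0,0,0]
After op 4 (STO M2): stack=[empty] mem=[0,0,1,0]
After op 5 (RCL M3): stack=[0] mem=[0,0,1,0]
After op 6 (RCL M1): stack=[0,0] mem=[0,0,1,0]
After op 7 (swap): stack=[0,0] mem=[0,0,1,0]
After op 8 (*): stack=[0] mem=[0,0,1,0]
After op 9 (push 16): stack=[0,16] mem=[0,0,1,0]
After op 10 (pop): stack=[0] mem=[0,0,1,0]
After op 11 (push 4): stack=[0,4] mem=[0,0,1,0]
After op 12 (push 14): stack=[0,4,14] mem=[0,0,1,0]
After op 13 (swap): stack=[0,14,4] mem=[0,0,1,0]
After op 14 (-): stack=[0,10] mem=[0,0,1,0]
After op 15 (RCL M2): stack=[0,10,1] mem=[0,0,1,0]
After op 16 (swap): stack=[0,1,10] mem=[0,0,1,0]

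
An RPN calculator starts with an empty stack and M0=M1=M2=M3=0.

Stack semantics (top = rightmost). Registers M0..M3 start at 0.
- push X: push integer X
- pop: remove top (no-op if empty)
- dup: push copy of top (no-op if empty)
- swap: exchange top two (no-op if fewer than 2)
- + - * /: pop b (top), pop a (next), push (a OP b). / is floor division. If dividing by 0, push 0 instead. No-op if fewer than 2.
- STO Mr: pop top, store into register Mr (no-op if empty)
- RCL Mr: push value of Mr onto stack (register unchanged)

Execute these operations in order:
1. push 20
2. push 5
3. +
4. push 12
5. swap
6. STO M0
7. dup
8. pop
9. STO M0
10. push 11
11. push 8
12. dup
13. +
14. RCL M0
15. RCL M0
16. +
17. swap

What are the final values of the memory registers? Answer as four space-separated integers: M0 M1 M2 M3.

After op 1 (push 20): stack=[20] mem=[0,0,0,0]
After op 2 (push 5): stack=[20,5] mem=[0,0,0,0]
After op 3 (+): stack=[25] mem=[0,0,0,0]
After op 4 (push 12): stack=[25,12] mem=[0,0,0,0]
After op 5 (swap): stack=[12,25] mem=[0,0,0,0]
After op 6 (STO M0): stack=[12] mem=[25,0,0,0]
After op 7 (dup): stack=[12,12] mem=[25,0,0,0]
After op 8 (pop): stack=[12] mem=[25,0,0,0]
After op 9 (STO M0): stack=[empty] mem=[12,0,0,0]
After op 10 (push 11): stack=[11] mem=[12,0,0,0]
After op 11 (push 8): stack=[11,8] mem=[12,0,0,0]
After op 12 (dup): stack=[11,8,8] mem=[12,0,0,0]
After op 13 (+): stack=[11,16] mem=[12,0,0,0]
After op 14 (RCL M0): stack=[11,16,12] mem=[12,0,0,0]
After op 15 (RCL M0): stack=[11,16,12,12] mem=[12,0,0,0]
After op 16 (+): stack=[11,16,24] mem=[12,0,0,0]
After op 17 (swap): stack=[11,24,16] mem=[12,0,0,0]

Answer: 12 0 0 0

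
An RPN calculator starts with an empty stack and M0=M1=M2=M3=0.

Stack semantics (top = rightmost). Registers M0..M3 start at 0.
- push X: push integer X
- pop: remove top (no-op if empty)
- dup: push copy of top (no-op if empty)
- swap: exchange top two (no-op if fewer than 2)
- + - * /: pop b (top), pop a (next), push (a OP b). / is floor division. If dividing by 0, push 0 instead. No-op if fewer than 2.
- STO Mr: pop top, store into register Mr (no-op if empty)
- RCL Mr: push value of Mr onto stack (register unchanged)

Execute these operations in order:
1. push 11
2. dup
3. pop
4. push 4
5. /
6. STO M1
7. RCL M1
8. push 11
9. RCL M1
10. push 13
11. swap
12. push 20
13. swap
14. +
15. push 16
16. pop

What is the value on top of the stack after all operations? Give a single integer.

Answer: 22

Derivation:
After op 1 (push 11): stack=[11] mem=[0,0,0,0]
After op 2 (dup): stack=[11,11] mem=[0,0,0,0]
After op 3 (pop): stack=[11] mem=[0,0,0,0]
After op 4 (push 4): stack=[11,4] mem=[0,0,0,0]
After op 5 (/): stack=[2] mem=[0,0,0,0]
After op 6 (STO M1): stack=[empty] mem=[0,2,0,0]
After op 7 (RCL M1): stack=[2] mem=[0,2,0,0]
After op 8 (push 11): stack=[2,11] mem=[0,2,0,0]
After op 9 (RCL M1): stack=[2,11,2] mem=[0,2,0,0]
After op 10 (push 13): stack=[2,11,2,13] mem=[0,2,0,0]
After op 11 (swap): stack=[2,11,13,2] mem=[0,2,0,0]
After op 12 (push 20): stack=[2,11,13,2,20] mem=[0,2,0,0]
After op 13 (swap): stack=[2,11,13,20,2] mem=[0,2,0,0]
After op 14 (+): stack=[2,11,13,22] mem=[0,2,0,0]
After op 15 (push 16): stack=[2,11,13,22,16] mem=[0,2,0,0]
After op 16 (pop): stack=[2,11,13,22] mem=[0,2,0,0]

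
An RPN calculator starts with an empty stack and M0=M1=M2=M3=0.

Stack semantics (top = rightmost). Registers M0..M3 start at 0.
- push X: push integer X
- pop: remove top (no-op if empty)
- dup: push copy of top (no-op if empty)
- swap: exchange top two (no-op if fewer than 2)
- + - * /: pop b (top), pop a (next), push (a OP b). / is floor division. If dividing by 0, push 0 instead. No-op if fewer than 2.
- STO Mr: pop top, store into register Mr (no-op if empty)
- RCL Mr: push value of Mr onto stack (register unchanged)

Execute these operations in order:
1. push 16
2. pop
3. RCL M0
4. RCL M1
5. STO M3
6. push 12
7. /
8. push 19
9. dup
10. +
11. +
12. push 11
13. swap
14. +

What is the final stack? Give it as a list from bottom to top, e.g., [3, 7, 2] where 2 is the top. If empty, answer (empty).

Answer: [49]

Derivation:
After op 1 (push 16): stack=[16] mem=[0,0,0,0]
After op 2 (pop): stack=[empty] mem=[0,0,0,0]
After op 3 (RCL M0): stack=[0] mem=[0,0,0,0]
After op 4 (RCL M1): stack=[0,0] mem=[0,0,0,0]
After op 5 (STO M3): stack=[0] mem=[0,0,0,0]
After op 6 (push 12): stack=[0,12] mem=[0,0,0,0]
After op 7 (/): stack=[0] mem=[0,0,0,0]
After op 8 (push 19): stack=[0,19] mem=[0,0,0,0]
After op 9 (dup): stack=[0,19,19] mem=[0,0,0,0]
After op 10 (+): stack=[0,38] mem=[0,0,0,0]
After op 11 (+): stack=[38] mem=[0,0,0,0]
After op 12 (push 11): stack=[38,11] mem=[0,0,0,0]
After op 13 (swap): stack=[11,38] mem=[0,0,0,0]
After op 14 (+): stack=[49] mem=[0,0,0,0]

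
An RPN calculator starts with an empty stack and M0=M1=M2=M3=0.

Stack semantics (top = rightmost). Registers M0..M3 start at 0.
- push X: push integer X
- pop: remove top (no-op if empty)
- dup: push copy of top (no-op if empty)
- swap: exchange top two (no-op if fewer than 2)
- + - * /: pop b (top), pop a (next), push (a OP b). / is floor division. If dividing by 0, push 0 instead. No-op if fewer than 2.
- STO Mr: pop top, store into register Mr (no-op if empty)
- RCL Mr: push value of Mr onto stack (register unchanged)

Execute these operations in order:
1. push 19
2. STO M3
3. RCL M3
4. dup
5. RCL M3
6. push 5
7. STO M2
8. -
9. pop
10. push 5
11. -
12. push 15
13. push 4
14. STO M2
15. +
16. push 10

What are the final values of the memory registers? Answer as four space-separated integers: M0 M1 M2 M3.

Answer: 0 0 4 19

Derivation:
After op 1 (push 19): stack=[19] mem=[0,0,0,0]
After op 2 (STO M3): stack=[empty] mem=[0,0,0,19]
After op 3 (RCL M3): stack=[19] mem=[0,0,0,19]
After op 4 (dup): stack=[19,19] mem=[0,0,0,19]
After op 5 (RCL M3): stack=[19,19,19] mem=[0,0,0,19]
After op 6 (push 5): stack=[19,19,19,5] mem=[0,0,0,19]
After op 7 (STO M2): stack=[19,19,19] mem=[0,0,5,19]
After op 8 (-): stack=[19,0] mem=[0,0,5,19]
After op 9 (pop): stack=[19] mem=[0,0,5,19]
After op 10 (push 5): stack=[19,5] mem=[0,0,5,19]
After op 11 (-): stack=[14] mem=[0,0,5,19]
After op 12 (push 15): stack=[14,15] mem=[0,0,5,19]
After op 13 (push 4): stack=[14,15,4] mem=[0,0,5,19]
After op 14 (STO M2): stack=[14,15] mem=[0,0,4,19]
After op 15 (+): stack=[29] mem=[0,0,4,19]
After op 16 (push 10): stack=[29,10] mem=[0,0,4,19]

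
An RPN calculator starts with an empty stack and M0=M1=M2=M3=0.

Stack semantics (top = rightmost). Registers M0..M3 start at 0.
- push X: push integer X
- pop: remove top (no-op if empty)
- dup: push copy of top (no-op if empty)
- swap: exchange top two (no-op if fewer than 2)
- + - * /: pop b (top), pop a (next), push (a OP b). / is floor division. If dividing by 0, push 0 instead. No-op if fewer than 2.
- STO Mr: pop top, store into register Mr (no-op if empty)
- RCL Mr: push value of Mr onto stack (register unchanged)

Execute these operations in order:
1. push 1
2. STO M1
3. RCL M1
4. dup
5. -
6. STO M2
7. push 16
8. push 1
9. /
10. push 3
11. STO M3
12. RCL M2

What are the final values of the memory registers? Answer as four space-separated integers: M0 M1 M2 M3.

Answer: 0 1 0 3

Derivation:
After op 1 (push 1): stack=[1] mem=[0,0,0,0]
After op 2 (STO M1): stack=[empty] mem=[0,1,0,0]
After op 3 (RCL M1): stack=[1] mem=[0,1,0,0]
After op 4 (dup): stack=[1,1] mem=[0,1,0,0]
After op 5 (-): stack=[0] mem=[0,1,0,0]
After op 6 (STO M2): stack=[empty] mem=[0,1,0,0]
After op 7 (push 16): stack=[16] mem=[0,1,0,0]
After op 8 (push 1): stack=[16,1] mem=[0,1,0,0]
After op 9 (/): stack=[16] mem=[0,1,0,0]
After op 10 (push 3): stack=[16,3] mem=[0,1,0,0]
After op 11 (STO M3): stack=[16] mem=[0,1,0,3]
After op 12 (RCL M2): stack=[16,0] mem=[0,1,0,3]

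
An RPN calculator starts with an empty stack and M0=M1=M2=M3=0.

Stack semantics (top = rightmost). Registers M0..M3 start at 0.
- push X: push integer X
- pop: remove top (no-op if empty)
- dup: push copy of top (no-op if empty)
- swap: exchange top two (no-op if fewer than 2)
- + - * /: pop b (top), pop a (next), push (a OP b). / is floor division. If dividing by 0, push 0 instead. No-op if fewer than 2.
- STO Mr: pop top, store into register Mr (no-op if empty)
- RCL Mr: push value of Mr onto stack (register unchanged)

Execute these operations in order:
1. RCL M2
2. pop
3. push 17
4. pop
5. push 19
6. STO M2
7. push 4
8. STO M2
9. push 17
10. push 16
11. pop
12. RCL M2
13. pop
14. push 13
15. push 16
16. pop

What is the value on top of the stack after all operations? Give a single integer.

Answer: 13

Derivation:
After op 1 (RCL M2): stack=[0] mem=[0,0,0,0]
After op 2 (pop): stack=[empty] mem=[0,0,0,0]
After op 3 (push 17): stack=[17] mem=[0,0,0,0]
After op 4 (pop): stack=[empty] mem=[0,0,0,0]
After op 5 (push 19): stack=[19] mem=[0,0,0,0]
After op 6 (STO M2): stack=[empty] mem=[0,0,19,0]
After op 7 (push 4): stack=[4] mem=[0,0,19,0]
After op 8 (STO M2): stack=[empty] mem=[0,0,4,0]
After op 9 (push 17): stack=[17] mem=[0,0,4,0]
After op 10 (push 16): stack=[17,16] mem=[0,0,4,0]
After op 11 (pop): stack=[17] mem=[0,0,4,0]
After op 12 (RCL M2): stack=[17,4] mem=[0,0,4,0]
After op 13 (pop): stack=[17] mem=[0,0,4,0]
After op 14 (push 13): stack=[17,13] mem=[0,0,4,0]
After op 15 (push 16): stack=[17,13,16] mem=[0,0,4,0]
After op 16 (pop): stack=[17,13] mem=[0,0,4,0]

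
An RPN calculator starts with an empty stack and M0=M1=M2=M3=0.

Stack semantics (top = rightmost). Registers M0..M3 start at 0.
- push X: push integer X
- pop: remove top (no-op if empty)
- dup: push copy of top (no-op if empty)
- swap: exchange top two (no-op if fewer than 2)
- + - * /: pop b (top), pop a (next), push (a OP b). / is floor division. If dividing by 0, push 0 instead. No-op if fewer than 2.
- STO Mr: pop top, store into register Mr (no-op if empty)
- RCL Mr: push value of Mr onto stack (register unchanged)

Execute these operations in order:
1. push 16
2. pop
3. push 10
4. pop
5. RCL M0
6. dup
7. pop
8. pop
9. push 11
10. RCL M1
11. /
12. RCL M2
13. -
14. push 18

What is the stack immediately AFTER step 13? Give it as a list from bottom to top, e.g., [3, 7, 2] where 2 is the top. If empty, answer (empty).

After op 1 (push 16): stack=[16] mem=[0,0,0,0]
After op 2 (pop): stack=[empty] mem=[0,0,0,0]
After op 3 (push 10): stack=[10] mem=[0,0,0,0]
After op 4 (pop): stack=[empty] mem=[0,0,0,0]
After op 5 (RCL M0): stack=[0] mem=[0,0,0,0]
After op 6 (dup): stack=[0,0] mem=[0,0,0,0]
After op 7 (pop): stack=[0] mem=[0,0,0,0]
After op 8 (pop): stack=[empty] mem=[0,0,0,0]
After op 9 (push 11): stack=[11] mem=[0,0,0,0]
After op 10 (RCL M1): stack=[11,0] mem=[0,0,0,0]
After op 11 (/): stack=[0] mem=[0,0,0,0]
After op 12 (RCL M2): stack=[0,0] mem=[0,0,0,0]
After op 13 (-): stack=[0] mem=[0,0,0,0]

[0]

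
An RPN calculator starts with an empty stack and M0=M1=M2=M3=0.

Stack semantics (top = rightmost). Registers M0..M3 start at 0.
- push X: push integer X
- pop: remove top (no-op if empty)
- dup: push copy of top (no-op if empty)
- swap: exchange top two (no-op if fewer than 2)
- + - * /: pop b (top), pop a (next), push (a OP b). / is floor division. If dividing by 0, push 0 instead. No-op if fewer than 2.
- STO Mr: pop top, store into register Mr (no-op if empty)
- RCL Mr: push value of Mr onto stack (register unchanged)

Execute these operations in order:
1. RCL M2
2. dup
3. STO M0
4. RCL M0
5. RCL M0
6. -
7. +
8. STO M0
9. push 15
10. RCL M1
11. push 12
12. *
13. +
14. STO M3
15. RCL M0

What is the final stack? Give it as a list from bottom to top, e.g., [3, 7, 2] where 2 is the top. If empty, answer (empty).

After op 1 (RCL M2): stack=[0] mem=[0,0,0,0]
After op 2 (dup): stack=[0,0] mem=[0,0,0,0]
After op 3 (STO M0): stack=[0] mem=[0,0,0,0]
After op 4 (RCL M0): stack=[0,0] mem=[0,0,0,0]
After op 5 (RCL M0): stack=[0,0,0] mem=[0,0,0,0]
After op 6 (-): stack=[0,0] mem=[0,0,0,0]
After op 7 (+): stack=[0] mem=[0,0,0,0]
After op 8 (STO M0): stack=[empty] mem=[0,0,0,0]
After op 9 (push 15): stack=[15] mem=[0,0,0,0]
After op 10 (RCL M1): stack=[15,0] mem=[0,0,0,0]
After op 11 (push 12): stack=[15,0,12] mem=[0,0,0,0]
After op 12 (*): stack=[15,0] mem=[0,0,0,0]
After op 13 (+): stack=[15] mem=[0,0,0,0]
After op 14 (STO M3): stack=[empty] mem=[0,0,0,15]
After op 15 (RCL M0): stack=[0] mem=[0,0,0,15]

Answer: [0]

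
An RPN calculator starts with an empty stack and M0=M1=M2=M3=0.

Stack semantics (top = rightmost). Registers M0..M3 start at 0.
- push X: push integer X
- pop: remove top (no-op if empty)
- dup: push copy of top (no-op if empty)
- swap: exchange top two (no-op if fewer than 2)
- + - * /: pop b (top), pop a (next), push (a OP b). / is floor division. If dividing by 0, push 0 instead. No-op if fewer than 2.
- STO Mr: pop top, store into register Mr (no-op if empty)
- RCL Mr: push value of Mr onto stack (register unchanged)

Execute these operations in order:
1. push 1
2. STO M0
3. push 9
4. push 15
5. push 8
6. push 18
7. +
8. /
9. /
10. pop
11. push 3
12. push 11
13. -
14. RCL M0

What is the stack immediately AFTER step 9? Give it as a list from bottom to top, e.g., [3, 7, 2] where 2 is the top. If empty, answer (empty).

After op 1 (push 1): stack=[1] mem=[0,0,0,0]
After op 2 (STO M0): stack=[empty] mem=[1,0,0,0]
After op 3 (push 9): stack=[9] mem=[1,0,0,0]
After op 4 (push 15): stack=[9,15] mem=[1,0,0,0]
After op 5 (push 8): stack=[9,15,8] mem=[1,0,0,0]
After op 6 (push 18): stack=[9,15,8,18] mem=[1,0,0,0]
After op 7 (+): stack=[9,15,26] mem=[1,0,0,0]
After op 8 (/): stack=[9,0] mem=[1,0,0,0]
After op 9 (/): stack=[0] mem=[1,0,0,0]

[0]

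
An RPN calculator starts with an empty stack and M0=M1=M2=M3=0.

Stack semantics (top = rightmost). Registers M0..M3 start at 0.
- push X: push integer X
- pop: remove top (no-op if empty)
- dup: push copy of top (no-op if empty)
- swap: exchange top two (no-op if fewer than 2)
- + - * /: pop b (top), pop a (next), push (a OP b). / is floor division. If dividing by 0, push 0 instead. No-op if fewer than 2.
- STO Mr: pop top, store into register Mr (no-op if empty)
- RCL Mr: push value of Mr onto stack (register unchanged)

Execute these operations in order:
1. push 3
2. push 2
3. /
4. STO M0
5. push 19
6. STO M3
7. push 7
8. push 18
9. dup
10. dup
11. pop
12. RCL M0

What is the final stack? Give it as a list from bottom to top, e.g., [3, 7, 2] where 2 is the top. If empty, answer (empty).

After op 1 (push 3): stack=[3] mem=[0,0,0,0]
After op 2 (push 2): stack=[3,2] mem=[0,0,0,0]
After op 3 (/): stack=[1] mem=[0,0,0,0]
After op 4 (STO M0): stack=[empty] mem=[1,0,0,0]
After op 5 (push 19): stack=[19] mem=[1,0,0,0]
After op 6 (STO M3): stack=[empty] mem=[1,0,0,19]
After op 7 (push 7): stack=[7] mem=[1,0,0,19]
After op 8 (push 18): stack=[7,18] mem=[1,0,0,19]
After op 9 (dup): stack=[7,18,18] mem=[1,0,0,19]
After op 10 (dup): stack=[7,18,18,18] mem=[1,0,0,19]
After op 11 (pop): stack=[7,18,18] mem=[1,0,0,19]
After op 12 (RCL M0): stack=[7,18,18,1] mem=[1,0,0,19]

Answer: [7, 18, 18, 1]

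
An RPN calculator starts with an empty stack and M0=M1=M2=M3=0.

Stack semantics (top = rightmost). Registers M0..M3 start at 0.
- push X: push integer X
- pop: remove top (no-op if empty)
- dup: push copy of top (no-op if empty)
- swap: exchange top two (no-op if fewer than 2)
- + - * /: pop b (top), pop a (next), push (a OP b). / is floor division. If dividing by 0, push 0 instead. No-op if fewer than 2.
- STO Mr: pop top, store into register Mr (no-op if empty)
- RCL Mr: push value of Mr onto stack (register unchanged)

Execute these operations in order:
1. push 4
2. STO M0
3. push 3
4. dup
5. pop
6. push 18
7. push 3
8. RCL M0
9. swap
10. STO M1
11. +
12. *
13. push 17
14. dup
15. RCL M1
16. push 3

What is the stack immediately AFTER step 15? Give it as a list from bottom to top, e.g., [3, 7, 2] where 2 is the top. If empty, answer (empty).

After op 1 (push 4): stack=[4] mem=[0,0,0,0]
After op 2 (STO M0): stack=[empty] mem=[4,0,0,0]
After op 3 (push 3): stack=[3] mem=[4,0,0,0]
After op 4 (dup): stack=[3,3] mem=[4,0,0,0]
After op 5 (pop): stack=[3] mem=[4,0,0,0]
After op 6 (push 18): stack=[3,18] mem=[4,0,0,0]
After op 7 (push 3): stack=[3,18,3] mem=[4,0,0,0]
After op 8 (RCL M0): stack=[3,18,3,4] mem=[4,0,0,0]
After op 9 (swap): stack=[3,18,4,3] mem=[4,0,0,0]
After op 10 (STO M1): stack=[3,18,4] mem=[4,3,0,0]
After op 11 (+): stack=[3,22] mem=[4,3,0,0]
After op 12 (*): stack=[66] mem=[4,3,0,0]
After op 13 (push 17): stack=[66,17] mem=[4,3,0,0]
After op 14 (dup): stack=[66,17,17] mem=[4,3,0,0]
After op 15 (RCL M1): stack=[66,17,17,3] mem=[4,3,0,0]

[66, 17, 17, 3]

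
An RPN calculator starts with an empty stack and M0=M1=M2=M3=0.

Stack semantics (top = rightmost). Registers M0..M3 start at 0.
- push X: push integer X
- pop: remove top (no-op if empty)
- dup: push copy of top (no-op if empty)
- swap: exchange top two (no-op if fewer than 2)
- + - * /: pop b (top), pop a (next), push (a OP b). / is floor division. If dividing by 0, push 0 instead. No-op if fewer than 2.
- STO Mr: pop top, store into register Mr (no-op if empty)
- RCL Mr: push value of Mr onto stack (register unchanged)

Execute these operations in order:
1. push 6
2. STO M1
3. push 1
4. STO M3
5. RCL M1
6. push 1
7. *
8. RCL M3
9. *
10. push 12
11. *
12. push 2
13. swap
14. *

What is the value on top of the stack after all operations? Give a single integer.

After op 1 (push 6): stack=[6] mem=[0,0,0,0]
After op 2 (STO M1): stack=[empty] mem=[0,6,0,0]
After op 3 (push 1): stack=[1] mem=[0,6,0,0]
After op 4 (STO M3): stack=[empty] mem=[0,6,0,1]
After op 5 (RCL M1): stack=[6] mem=[0,6,0,1]
After op 6 (push 1): stack=[6,1] mem=[0,6,0,1]
After op 7 (*): stack=[6] mem=[0,6,0,1]
After op 8 (RCL M3): stack=[6,1] mem=[0,6,0,1]
After op 9 (*): stack=[6] mem=[0,6,0,1]
After op 10 (push 12): stack=[6,12] mem=[0,6,0,1]
After op 11 (*): stack=[72] mem=[0,6,0,1]
After op 12 (push 2): stack=[72,2] mem=[0,6,0,1]
After op 13 (swap): stack=[2,72] mem=[0,6,0,1]
After op 14 (*): stack=[144] mem=[0,6,0,1]

Answer: 144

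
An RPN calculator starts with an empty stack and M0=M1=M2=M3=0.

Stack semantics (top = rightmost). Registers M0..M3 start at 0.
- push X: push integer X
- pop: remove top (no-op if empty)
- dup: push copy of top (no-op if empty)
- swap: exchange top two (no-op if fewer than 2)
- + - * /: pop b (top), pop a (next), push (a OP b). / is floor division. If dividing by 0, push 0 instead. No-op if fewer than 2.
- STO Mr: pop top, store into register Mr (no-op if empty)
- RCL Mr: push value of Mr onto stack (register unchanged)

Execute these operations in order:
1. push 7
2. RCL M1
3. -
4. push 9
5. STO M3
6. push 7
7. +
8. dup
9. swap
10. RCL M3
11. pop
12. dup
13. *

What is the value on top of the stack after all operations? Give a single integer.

After op 1 (push 7): stack=[7] mem=[0,0,0,0]
After op 2 (RCL M1): stack=[7,0] mem=[0,0,0,0]
After op 3 (-): stack=[7] mem=[0,0,0,0]
After op 4 (push 9): stack=[7,9] mem=[0,0,0,0]
After op 5 (STO M3): stack=[7] mem=[0,0,0,9]
After op 6 (push 7): stack=[7,7] mem=[0,0,0,9]
After op 7 (+): stack=[14] mem=[0,0,0,9]
After op 8 (dup): stack=[14,14] mem=[0,0,0,9]
After op 9 (swap): stack=[14,14] mem=[0,0,0,9]
After op 10 (RCL M3): stack=[14,14,9] mem=[0,0,0,9]
After op 11 (pop): stack=[14,14] mem=[0,0,0,9]
After op 12 (dup): stack=[14,14,14] mem=[0,0,0,9]
After op 13 (*): stack=[14,196] mem=[0,0,0,9]

Answer: 196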